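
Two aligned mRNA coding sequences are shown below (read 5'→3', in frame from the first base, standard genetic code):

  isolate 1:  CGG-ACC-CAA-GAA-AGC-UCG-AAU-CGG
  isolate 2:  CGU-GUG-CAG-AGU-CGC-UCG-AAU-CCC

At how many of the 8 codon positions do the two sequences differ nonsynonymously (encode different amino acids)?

4

Codon 1: CGG Arg / CGU Arg — synonymous.
Codon 2: ACC Thr / GUG Val — nonsynonymous.
Codon 3: CAA Gln / CAG Gln — synonymous.
Codon 4: GAA Glu / AGU Ser — nonsynonymous.
Codon 5: AGC Ser / CGC Arg — nonsynonymous.
Codon 6: UCG Ser / UCG Ser — identical.
Codon 7: AAU Asn / AAU Asn — identical.
Codon 8: CGG Arg / CCC Pro — nonsynonymous.
Nonsynonymous differences: 4.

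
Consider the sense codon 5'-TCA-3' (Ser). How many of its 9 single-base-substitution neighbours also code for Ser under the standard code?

3

Position 1: none → 0 synonymous.
Position 2: none → 0 synonymous.
Position 3: TCT, TCC, TCG → 3 synonymous.
Total: 0 + 0 + 3 = 3.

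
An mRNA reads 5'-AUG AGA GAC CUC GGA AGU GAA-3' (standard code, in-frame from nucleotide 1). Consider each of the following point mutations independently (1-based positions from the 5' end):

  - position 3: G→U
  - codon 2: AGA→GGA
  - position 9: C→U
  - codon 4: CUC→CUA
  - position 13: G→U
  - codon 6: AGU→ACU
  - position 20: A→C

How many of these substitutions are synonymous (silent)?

Codon 1: AUG (Met) → AUU (Ile) — missense.
Codon 2: AGA (Arg) → GGA (Gly) — missense.
Codon 3: GAC (Asp) → GAU (Asp) — synonymous.
Codon 4: CUC (Leu) → CUA (Leu) — synonymous.
Codon 5: GGA (Gly) → UGA (Stop) — nonsense.
Codon 6: AGU (Ser) → ACU (Thr) — missense.
Codon 7: GAA (Glu) → GCA (Ala) — missense.
Synonymous: 2 of 7.

2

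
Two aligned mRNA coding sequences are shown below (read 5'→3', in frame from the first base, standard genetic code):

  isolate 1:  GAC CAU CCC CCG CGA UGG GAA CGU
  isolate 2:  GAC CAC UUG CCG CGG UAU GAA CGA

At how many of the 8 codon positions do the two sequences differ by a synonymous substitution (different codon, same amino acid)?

3

Codon 1: GAC Asp / GAC Asp — identical.
Codon 2: CAU His / CAC His — synonymous.
Codon 3: CCC Pro / UUG Leu — nonsynonymous.
Codon 4: CCG Pro / CCG Pro — identical.
Codon 5: CGA Arg / CGG Arg — synonymous.
Codon 6: UGG Trp / UAU Tyr — nonsynonymous.
Codon 7: GAA Glu / GAA Glu — identical.
Codon 8: CGU Arg / CGA Arg — synonymous.
Synonymous differences: 3.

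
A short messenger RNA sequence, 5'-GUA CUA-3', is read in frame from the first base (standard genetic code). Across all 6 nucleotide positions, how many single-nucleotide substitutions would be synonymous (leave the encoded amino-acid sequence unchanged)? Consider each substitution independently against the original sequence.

Codon 1 (GUA, Val): 3 synonymous substitutions.
Codon 2 (CUA, Leu): 4 synonymous substitutions.
Total: 3 + 4 = 7.

7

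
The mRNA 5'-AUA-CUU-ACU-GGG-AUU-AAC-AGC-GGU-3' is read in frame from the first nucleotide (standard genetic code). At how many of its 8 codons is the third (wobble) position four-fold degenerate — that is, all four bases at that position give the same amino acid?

4

Codon 1 AUA (Ile): third position 3-fold.
Codon 2 CUU (Leu): third position 4-fold.
Codon 3 ACU (Thr): third position 4-fold.
Codon 4 GGG (Gly): third position 4-fold.
Codon 5 AUU (Ile): third position 3-fold.
Codon 6 AAC (Asn): third position 2-fold.
Codon 7 AGC (Ser): third position 2-fold.
Codon 8 GGU (Gly): third position 4-fold.
Four-fold degenerate third positions: 4.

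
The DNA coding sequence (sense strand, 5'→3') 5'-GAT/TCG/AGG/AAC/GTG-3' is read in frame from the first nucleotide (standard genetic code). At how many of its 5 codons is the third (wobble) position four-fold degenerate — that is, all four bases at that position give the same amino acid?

2

Codon 1 GAT (Asp): third position 2-fold.
Codon 2 TCG (Ser): third position 4-fold.
Codon 3 AGG (Arg): third position 2-fold.
Codon 4 AAC (Asn): third position 2-fold.
Codon 5 GTG (Val): third position 4-fold.
Four-fold degenerate third positions: 2.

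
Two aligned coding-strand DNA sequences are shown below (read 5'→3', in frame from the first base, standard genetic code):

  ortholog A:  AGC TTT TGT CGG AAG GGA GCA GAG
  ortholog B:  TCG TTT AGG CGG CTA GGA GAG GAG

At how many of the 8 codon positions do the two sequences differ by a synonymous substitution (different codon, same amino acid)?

1

Codon 1: AGC Ser / TCG Ser — synonymous.
Codon 2: TTT Phe / TTT Phe — identical.
Codon 3: TGT Cys / AGG Arg — nonsynonymous.
Codon 4: CGG Arg / CGG Arg — identical.
Codon 5: AAG Lys / CTA Leu — nonsynonymous.
Codon 6: GGA Gly / GGA Gly — identical.
Codon 7: GCA Ala / GAG Glu — nonsynonymous.
Codon 8: GAG Glu / GAG Glu — identical.
Synonymous differences: 1.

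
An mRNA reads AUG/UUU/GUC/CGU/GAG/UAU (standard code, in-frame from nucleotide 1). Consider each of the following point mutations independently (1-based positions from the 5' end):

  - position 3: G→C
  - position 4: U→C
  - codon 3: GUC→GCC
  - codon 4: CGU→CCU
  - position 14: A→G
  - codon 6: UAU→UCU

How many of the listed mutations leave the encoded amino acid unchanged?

Codon 1: AUG (Met) → AUC (Ile) — missense.
Codon 2: UUU (Phe) → CUU (Leu) — missense.
Codon 3: GUC (Val) → GCC (Ala) — missense.
Codon 4: CGU (Arg) → CCU (Pro) — missense.
Codon 5: GAG (Glu) → GGG (Gly) — missense.
Codon 6: UAU (Tyr) → UCU (Ser) — missense.
Synonymous: 0 of 6.

0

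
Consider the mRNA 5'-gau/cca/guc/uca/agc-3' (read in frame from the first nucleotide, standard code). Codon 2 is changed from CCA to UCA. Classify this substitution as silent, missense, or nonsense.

Position 4 falls in codon 2: CCA → Pro.
After the substitution the codon is UCA → Ser.
Pro ≠ Ser, so this is a missense mutation.

missense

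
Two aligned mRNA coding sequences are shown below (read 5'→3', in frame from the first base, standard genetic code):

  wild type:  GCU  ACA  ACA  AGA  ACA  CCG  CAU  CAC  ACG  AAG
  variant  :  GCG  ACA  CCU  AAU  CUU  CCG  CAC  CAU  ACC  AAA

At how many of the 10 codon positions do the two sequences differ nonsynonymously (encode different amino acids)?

Codon 1: GCU Ala / GCG Ala — synonymous.
Codon 2: ACA Thr / ACA Thr — identical.
Codon 3: ACA Thr / CCU Pro — nonsynonymous.
Codon 4: AGA Arg / AAU Asn — nonsynonymous.
Codon 5: ACA Thr / CUU Leu — nonsynonymous.
Codon 6: CCG Pro / CCG Pro — identical.
Codon 7: CAU His / CAC His — synonymous.
Codon 8: CAC His / CAU His — synonymous.
Codon 9: ACG Thr / ACC Thr — synonymous.
Codon 10: AAG Lys / AAA Lys — synonymous.
Nonsynonymous differences: 3.

3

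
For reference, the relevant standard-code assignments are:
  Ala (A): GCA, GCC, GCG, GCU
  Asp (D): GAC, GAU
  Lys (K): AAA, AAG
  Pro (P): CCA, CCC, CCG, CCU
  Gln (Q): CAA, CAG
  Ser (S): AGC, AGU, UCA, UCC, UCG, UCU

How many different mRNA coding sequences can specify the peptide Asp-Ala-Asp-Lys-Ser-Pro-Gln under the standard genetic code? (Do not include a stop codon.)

1536

Asp: 2 codons.
Ala: 4 codons.
Asp: 2 codons.
Lys: 2 codons.
Ser: 6 codons.
Pro: 4 codons.
Gln: 2 codons.
2 × 4 × 2 × 2 × 6 × 4 × 2 = 1536.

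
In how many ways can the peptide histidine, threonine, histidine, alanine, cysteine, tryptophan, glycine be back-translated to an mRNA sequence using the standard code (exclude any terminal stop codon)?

512

His: 2 codons.
Thr: 4 codons.
His: 2 codons.
Ala: 4 codons.
Cys: 2 codons.
Trp: 1 codon.
Gly: 4 codons.
2 × 4 × 2 × 4 × 2 × 1 × 4 = 512.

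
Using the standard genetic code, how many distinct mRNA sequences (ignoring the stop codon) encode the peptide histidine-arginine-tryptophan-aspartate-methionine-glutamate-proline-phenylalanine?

384

His: 2 codons.
Arg: 6 codons.
Trp: 1 codon.
Asp: 2 codons.
Met: 1 codon.
Glu: 2 codons.
Pro: 4 codons.
Phe: 2 codons.
2 × 6 × 1 × 2 × 1 × 2 × 4 × 2 = 384.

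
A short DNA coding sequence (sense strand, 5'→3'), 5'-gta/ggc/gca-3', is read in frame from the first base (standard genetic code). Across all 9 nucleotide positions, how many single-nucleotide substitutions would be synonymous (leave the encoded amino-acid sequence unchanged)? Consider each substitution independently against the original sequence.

9

Codon 1 (GTA, Val): 3 synonymous substitutions.
Codon 2 (GGC, Gly): 3 synonymous substitutions.
Codon 3 (GCA, Ala): 3 synonymous substitutions.
Total: 3 + 3 + 3 = 9.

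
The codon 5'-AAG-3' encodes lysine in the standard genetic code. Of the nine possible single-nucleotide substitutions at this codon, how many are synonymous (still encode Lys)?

1

Position 1: none → 0 synonymous.
Position 2: none → 0 synonymous.
Position 3: AAA → 1 synonymous.
Total: 0 + 0 + 1 = 1.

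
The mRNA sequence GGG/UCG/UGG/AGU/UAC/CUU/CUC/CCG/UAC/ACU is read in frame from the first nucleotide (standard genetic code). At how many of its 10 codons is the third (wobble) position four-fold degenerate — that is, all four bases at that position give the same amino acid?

6

Codon 1 GGG (Gly): third position 4-fold.
Codon 2 UCG (Ser): third position 4-fold.
Codon 3 UGG (Trp): third position 1-fold.
Codon 4 AGU (Ser): third position 2-fold.
Codon 5 UAC (Tyr): third position 2-fold.
Codon 6 CUU (Leu): third position 4-fold.
Codon 7 CUC (Leu): third position 4-fold.
Codon 8 CCG (Pro): third position 4-fold.
Codon 9 UAC (Tyr): third position 2-fold.
Codon 10 ACU (Thr): third position 4-fold.
Four-fold degenerate third positions: 6.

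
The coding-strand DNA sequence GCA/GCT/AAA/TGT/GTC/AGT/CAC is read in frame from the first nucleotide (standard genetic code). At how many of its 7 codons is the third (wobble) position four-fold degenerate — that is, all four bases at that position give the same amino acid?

Codon 1 GCA (Ala): third position 4-fold.
Codon 2 GCT (Ala): third position 4-fold.
Codon 3 AAA (Lys): third position 2-fold.
Codon 4 TGT (Cys): third position 2-fold.
Codon 5 GTC (Val): third position 4-fold.
Codon 6 AGT (Ser): third position 2-fold.
Codon 7 CAC (His): third position 2-fold.
Four-fold degenerate third positions: 3.

3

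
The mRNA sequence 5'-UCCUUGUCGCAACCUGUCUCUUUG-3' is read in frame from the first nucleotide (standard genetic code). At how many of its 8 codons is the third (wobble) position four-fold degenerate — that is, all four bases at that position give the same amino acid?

Codon 1 UCC (Ser): third position 4-fold.
Codon 2 UUG (Leu): third position 2-fold.
Codon 3 UCG (Ser): third position 4-fold.
Codon 4 CAA (Gln): third position 2-fold.
Codon 5 CCU (Pro): third position 4-fold.
Codon 6 GUC (Val): third position 4-fold.
Codon 7 UCU (Ser): third position 4-fold.
Codon 8 UUG (Leu): third position 2-fold.
Four-fold degenerate third positions: 5.

5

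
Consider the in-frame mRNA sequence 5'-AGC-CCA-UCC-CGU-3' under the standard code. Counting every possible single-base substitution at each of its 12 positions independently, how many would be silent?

Codon 1 (AGC, Ser): 1 synonymous substitution.
Codon 2 (CCA, Pro): 3 synonymous substitutions.
Codon 3 (UCC, Ser): 3 synonymous substitutions.
Codon 4 (CGU, Arg): 3 synonymous substitutions.
Total: 1 + 3 + 3 + 3 = 10.

10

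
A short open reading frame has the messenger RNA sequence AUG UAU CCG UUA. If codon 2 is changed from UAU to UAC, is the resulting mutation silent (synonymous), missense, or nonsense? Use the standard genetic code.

silent

Position 6 falls in codon 2: UAU → Tyr.
After the substitution the codon is UAC → Tyr.
Both encode Tyr, so the change is synonymous.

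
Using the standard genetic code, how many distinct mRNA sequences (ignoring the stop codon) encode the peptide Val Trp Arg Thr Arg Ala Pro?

9216

Val: 4 codons.
Trp: 1 codon.
Arg: 6 codons.
Thr: 4 codons.
Arg: 6 codons.
Ala: 4 codons.
Pro: 4 codons.
4 × 1 × 6 × 4 × 6 × 4 × 4 = 9216.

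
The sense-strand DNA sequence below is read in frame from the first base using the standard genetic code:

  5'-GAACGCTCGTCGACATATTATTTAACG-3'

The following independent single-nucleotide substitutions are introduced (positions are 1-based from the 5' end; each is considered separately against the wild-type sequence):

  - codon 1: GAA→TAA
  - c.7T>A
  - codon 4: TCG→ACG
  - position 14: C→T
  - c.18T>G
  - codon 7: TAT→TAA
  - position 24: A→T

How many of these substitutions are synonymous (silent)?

Codon 1: GAA (Glu) → TAA (Stop) — nonsense.
Codon 3: TCG (Ser) → ACG (Thr) — missense.
Codon 4: TCG (Ser) → ACG (Thr) — missense.
Codon 5: ACA (Thr) → ATA (Ile) — missense.
Codon 6: TAT (Tyr) → TAG (Stop) — nonsense.
Codon 7: TAT (Tyr) → TAA (Stop) — nonsense.
Codon 8: TTA (Leu) → TTT (Phe) — missense.
Synonymous: 0 of 7.

0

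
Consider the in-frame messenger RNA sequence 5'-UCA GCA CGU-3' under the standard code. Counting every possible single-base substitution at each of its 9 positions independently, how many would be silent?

Codon 1 (UCA, Ser): 3 synonymous substitutions.
Codon 2 (GCA, Ala): 3 synonymous substitutions.
Codon 3 (CGU, Arg): 3 synonymous substitutions.
Total: 3 + 3 + 3 = 9.

9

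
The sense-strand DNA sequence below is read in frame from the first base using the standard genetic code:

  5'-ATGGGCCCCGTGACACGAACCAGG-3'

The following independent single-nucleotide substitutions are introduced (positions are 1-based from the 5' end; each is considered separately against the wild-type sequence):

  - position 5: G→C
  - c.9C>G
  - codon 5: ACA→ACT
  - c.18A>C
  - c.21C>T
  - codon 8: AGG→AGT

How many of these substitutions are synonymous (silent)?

Codon 2: GGC (Gly) → GCC (Ala) — missense.
Codon 3: CCC (Pro) → CCG (Pro) — synonymous.
Codon 5: ACA (Thr) → ACT (Thr) — synonymous.
Codon 6: CGA (Arg) → CGC (Arg) — synonymous.
Codon 7: ACC (Thr) → ACT (Thr) — synonymous.
Codon 8: AGG (Arg) → AGT (Ser) — missense.
Synonymous: 4 of 6.

4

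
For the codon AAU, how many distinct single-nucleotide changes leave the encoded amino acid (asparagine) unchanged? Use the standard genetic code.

1

Position 1: none → 0 synonymous.
Position 2: none → 0 synonymous.
Position 3: AAC → 1 synonymous.
Total: 0 + 0 + 1 = 1.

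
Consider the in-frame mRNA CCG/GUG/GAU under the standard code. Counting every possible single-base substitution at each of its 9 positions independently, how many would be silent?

7

Codon 1 (CCG, Pro): 3 synonymous substitutions.
Codon 2 (GUG, Val): 3 synonymous substitutions.
Codon 3 (GAU, Asp): 1 synonymous substitution.
Total: 3 + 3 + 1 = 7.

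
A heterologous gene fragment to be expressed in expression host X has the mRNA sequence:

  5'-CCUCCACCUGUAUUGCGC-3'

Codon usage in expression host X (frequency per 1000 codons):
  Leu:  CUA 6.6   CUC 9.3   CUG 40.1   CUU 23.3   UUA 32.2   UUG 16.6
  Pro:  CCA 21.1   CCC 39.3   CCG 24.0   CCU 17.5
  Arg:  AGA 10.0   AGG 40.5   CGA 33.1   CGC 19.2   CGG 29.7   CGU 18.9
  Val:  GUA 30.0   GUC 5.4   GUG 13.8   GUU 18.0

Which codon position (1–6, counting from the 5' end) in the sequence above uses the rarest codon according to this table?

5

Codon 1 CCU (Pro): 17.5 per 1000.
Codon 2 CCA (Pro): 21.1 per 1000.
Codon 3 CCU (Pro): 17.5 per 1000.
Codon 4 GUA (Val): 30.0 per 1000.
Codon 5 UUG (Leu): 16.6 per 1000.
Codon 6 CGC (Arg): 19.2 per 1000.
Lowest frequency is 16.6 at codon 5.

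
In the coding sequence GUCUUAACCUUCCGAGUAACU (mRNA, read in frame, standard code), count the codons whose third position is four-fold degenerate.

Codon 1 GUC (Val): third position 4-fold.
Codon 2 UUA (Leu): third position 2-fold.
Codon 3 ACC (Thr): third position 4-fold.
Codon 4 UUC (Phe): third position 2-fold.
Codon 5 CGA (Arg): third position 4-fold.
Codon 6 GUA (Val): third position 4-fold.
Codon 7 ACU (Thr): third position 4-fold.
Four-fold degenerate third positions: 5.

5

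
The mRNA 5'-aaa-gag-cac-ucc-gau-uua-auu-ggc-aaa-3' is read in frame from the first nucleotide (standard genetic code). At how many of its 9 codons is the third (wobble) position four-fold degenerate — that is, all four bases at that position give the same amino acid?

2

Codon 1 AAA (Lys): third position 2-fold.
Codon 2 GAG (Glu): third position 2-fold.
Codon 3 CAC (His): third position 2-fold.
Codon 4 UCC (Ser): third position 4-fold.
Codon 5 GAU (Asp): third position 2-fold.
Codon 6 UUA (Leu): third position 2-fold.
Codon 7 AUU (Ile): third position 3-fold.
Codon 8 GGC (Gly): third position 4-fold.
Codon 9 AAA (Lys): third position 2-fold.
Four-fold degenerate third positions: 2.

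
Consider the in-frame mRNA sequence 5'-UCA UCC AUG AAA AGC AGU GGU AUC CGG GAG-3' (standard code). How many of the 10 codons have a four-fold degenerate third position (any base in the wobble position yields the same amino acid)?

Codon 1 UCA (Ser): third position 4-fold.
Codon 2 UCC (Ser): third position 4-fold.
Codon 3 AUG (Met): third position 1-fold.
Codon 4 AAA (Lys): third position 2-fold.
Codon 5 AGC (Ser): third position 2-fold.
Codon 6 AGU (Ser): third position 2-fold.
Codon 7 GGU (Gly): third position 4-fold.
Codon 8 AUC (Ile): third position 3-fold.
Codon 9 CGG (Arg): third position 4-fold.
Codon 10 GAG (Glu): third position 2-fold.
Four-fold degenerate third positions: 4.

4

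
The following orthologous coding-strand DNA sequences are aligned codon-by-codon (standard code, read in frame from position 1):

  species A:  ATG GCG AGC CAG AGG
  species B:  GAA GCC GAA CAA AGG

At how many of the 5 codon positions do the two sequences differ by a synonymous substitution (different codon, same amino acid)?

Codon 1: ATG Met / GAA Glu — nonsynonymous.
Codon 2: GCG Ala / GCC Ala — synonymous.
Codon 3: AGC Ser / GAA Glu — nonsynonymous.
Codon 4: CAG Gln / CAA Gln — synonymous.
Codon 5: AGG Arg / AGG Arg — identical.
Synonymous differences: 2.

2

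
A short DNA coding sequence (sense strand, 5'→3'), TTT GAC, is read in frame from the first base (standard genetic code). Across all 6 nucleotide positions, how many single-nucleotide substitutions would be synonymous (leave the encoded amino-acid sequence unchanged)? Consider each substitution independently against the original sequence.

Codon 1 (TTT, Phe): 1 synonymous substitution.
Codon 2 (GAC, Asp): 1 synonymous substitution.
Total: 1 + 1 = 2.

2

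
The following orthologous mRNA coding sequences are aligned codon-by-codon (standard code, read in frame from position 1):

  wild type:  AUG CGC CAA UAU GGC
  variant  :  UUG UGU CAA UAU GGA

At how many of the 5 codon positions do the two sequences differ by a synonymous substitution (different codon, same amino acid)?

Codon 1: AUG Met / UUG Leu — nonsynonymous.
Codon 2: CGC Arg / UGU Cys — nonsynonymous.
Codon 3: CAA Gln / CAA Gln — identical.
Codon 4: UAU Tyr / UAU Tyr — identical.
Codon 5: GGC Gly / GGA Gly — synonymous.
Synonymous differences: 1.

1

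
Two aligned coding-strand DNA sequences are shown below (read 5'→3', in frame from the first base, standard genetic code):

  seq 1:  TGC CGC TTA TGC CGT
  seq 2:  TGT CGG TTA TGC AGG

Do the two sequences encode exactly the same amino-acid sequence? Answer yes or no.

Codon 1: TGC Cys / TGT Cys — synonymous.
Codon 2: CGC Arg / CGG Arg — synonymous.
Codon 3: TTA Leu / TTA Leu — identical.
Codon 4: TGC Cys / TGC Cys — identical.
Codon 5: CGT Arg / AGG Arg — synonymous.
Nonsynonymous differences: 0 → same protein.

yes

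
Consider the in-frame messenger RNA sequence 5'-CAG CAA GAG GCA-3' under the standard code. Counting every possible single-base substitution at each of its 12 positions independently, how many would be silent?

6

Codon 1 (CAG, Gln): 1 synonymous substitution.
Codon 2 (CAA, Gln): 1 synonymous substitution.
Codon 3 (GAG, Glu): 1 synonymous substitution.
Codon 4 (GCA, Ala): 3 synonymous substitutions.
Total: 1 + 1 + 1 + 3 = 6.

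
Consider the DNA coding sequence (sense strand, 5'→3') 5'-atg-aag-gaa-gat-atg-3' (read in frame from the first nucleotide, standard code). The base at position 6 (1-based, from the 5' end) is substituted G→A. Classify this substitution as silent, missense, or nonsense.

Position 6 falls in codon 2: AAG → Lys.
After the substitution the codon is AAA → Lys.
Both encode Lys, so the change is synonymous.

silent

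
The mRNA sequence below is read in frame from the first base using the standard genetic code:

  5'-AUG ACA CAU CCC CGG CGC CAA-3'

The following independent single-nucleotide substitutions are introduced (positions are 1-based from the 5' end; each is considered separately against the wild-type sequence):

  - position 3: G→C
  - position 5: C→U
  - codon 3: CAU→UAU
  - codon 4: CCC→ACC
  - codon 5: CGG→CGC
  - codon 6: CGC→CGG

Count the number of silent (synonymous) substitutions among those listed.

2

Codon 1: AUG (Met) → AUC (Ile) — missense.
Codon 2: ACA (Thr) → AUA (Ile) — missense.
Codon 3: CAU (His) → UAU (Tyr) — missense.
Codon 4: CCC (Pro) → ACC (Thr) — missense.
Codon 5: CGG (Arg) → CGC (Arg) — synonymous.
Codon 6: CGC (Arg) → CGG (Arg) — synonymous.
Synonymous: 2 of 6.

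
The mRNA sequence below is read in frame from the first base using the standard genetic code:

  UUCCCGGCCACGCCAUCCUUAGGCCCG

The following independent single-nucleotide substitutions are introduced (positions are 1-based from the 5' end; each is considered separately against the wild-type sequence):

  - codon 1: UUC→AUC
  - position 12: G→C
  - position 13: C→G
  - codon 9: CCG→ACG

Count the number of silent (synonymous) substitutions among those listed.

1

Codon 1: UUC (Phe) → AUC (Ile) — missense.
Codon 4: ACG (Thr) → ACC (Thr) — synonymous.
Codon 5: CCA (Pro) → GCA (Ala) — missense.
Codon 9: CCG (Pro) → ACG (Thr) — missense.
Synonymous: 1 of 4.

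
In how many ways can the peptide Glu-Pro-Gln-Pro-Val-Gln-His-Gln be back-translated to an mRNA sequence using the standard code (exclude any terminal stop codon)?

Glu: 2 codons.
Pro: 4 codons.
Gln: 2 codons.
Pro: 4 codons.
Val: 4 codons.
Gln: 2 codons.
His: 2 codons.
Gln: 2 codons.
2 × 4 × 2 × 4 × 4 × 2 × 2 × 2 = 2048.

2048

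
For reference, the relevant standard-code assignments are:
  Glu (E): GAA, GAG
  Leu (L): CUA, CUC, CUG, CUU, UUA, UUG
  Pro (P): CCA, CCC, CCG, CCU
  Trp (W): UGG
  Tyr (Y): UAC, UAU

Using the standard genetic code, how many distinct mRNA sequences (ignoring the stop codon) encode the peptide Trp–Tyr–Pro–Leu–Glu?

Trp: 1 codon.
Tyr: 2 codons.
Pro: 4 codons.
Leu: 6 codons.
Glu: 2 codons.
1 × 2 × 4 × 6 × 2 = 96.

96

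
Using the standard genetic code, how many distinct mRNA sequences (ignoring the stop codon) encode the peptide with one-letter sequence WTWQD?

16

Trp: 1 codon.
Thr: 4 codons.
Trp: 1 codon.
Gln: 2 codons.
Asp: 2 codons.
1 × 4 × 1 × 2 × 2 = 16.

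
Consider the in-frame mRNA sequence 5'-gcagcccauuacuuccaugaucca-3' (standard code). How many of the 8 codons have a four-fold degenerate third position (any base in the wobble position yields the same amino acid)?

Codon 1 GCA (Ala): third position 4-fold.
Codon 2 GCC (Ala): third position 4-fold.
Codon 3 CAU (His): third position 2-fold.
Codon 4 UAC (Tyr): third position 2-fold.
Codon 5 UUC (Phe): third position 2-fold.
Codon 6 CAU (His): third position 2-fold.
Codon 7 GAU (Asp): third position 2-fold.
Codon 8 CCA (Pro): third position 4-fold.
Four-fold degenerate third positions: 3.

3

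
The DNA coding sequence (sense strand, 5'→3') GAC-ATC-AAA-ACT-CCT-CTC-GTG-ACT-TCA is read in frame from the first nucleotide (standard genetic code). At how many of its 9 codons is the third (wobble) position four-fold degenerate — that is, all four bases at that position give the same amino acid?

6

Codon 1 GAC (Asp): third position 2-fold.
Codon 2 ATC (Ile): third position 3-fold.
Codon 3 AAA (Lys): third position 2-fold.
Codon 4 ACT (Thr): third position 4-fold.
Codon 5 CCT (Pro): third position 4-fold.
Codon 6 CTC (Leu): third position 4-fold.
Codon 7 GTG (Val): third position 4-fold.
Codon 8 ACT (Thr): third position 4-fold.
Codon 9 TCA (Ser): third position 4-fold.
Four-fold degenerate third positions: 6.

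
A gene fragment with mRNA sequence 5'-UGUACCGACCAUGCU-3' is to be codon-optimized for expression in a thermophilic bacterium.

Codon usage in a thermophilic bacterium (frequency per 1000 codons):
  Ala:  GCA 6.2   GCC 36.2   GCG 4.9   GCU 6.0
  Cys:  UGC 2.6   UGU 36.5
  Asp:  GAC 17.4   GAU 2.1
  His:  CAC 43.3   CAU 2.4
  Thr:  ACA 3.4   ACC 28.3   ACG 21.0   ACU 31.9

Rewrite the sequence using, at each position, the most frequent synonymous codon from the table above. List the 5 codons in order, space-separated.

UGU ACU GAC CAC GCC

Codon 1 (Cys): best is UGU at 36.5.
Codon 2 (Thr): best is ACU at 31.9.
Codon 3 (Asp): best is GAC at 17.4.
Codon 4 (His): best is CAC at 43.3.
Codon 5 (Ala): best is GCC at 36.2.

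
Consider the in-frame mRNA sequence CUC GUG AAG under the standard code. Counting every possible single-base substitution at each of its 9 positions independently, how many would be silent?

7

Codon 1 (CUC, Leu): 3 synonymous substitutions.
Codon 2 (GUG, Val): 3 synonymous substitutions.
Codon 3 (AAG, Lys): 1 synonymous substitution.
Total: 3 + 3 + 1 = 7.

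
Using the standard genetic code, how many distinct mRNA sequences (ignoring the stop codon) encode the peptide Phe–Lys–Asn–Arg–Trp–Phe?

Phe: 2 codons.
Lys: 2 codons.
Asn: 2 codons.
Arg: 6 codons.
Trp: 1 codon.
Phe: 2 codons.
2 × 2 × 2 × 6 × 1 × 2 = 96.

96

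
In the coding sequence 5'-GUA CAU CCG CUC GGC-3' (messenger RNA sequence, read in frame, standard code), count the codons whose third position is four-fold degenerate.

Codon 1 GUA (Val): third position 4-fold.
Codon 2 CAU (His): third position 2-fold.
Codon 3 CCG (Pro): third position 4-fold.
Codon 4 CUC (Leu): third position 4-fold.
Codon 5 GGC (Gly): third position 4-fold.
Four-fold degenerate third positions: 4.

4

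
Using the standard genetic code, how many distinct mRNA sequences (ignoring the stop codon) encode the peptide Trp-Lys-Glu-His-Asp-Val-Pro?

256

Trp: 1 codon.
Lys: 2 codons.
Glu: 2 codons.
His: 2 codons.
Asp: 2 codons.
Val: 4 codons.
Pro: 4 codons.
1 × 2 × 2 × 2 × 2 × 4 × 4 = 256.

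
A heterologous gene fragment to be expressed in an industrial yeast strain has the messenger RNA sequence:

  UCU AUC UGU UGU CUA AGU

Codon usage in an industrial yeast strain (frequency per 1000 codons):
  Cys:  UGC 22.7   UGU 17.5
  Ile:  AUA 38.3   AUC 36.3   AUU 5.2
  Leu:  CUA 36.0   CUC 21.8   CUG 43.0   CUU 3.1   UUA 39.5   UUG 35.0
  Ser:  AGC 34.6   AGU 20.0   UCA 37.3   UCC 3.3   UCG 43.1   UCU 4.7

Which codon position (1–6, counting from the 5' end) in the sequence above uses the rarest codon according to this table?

1

Codon 1 UCU (Ser): 4.7 per 1000.
Codon 2 AUC (Ile): 36.3 per 1000.
Codon 3 UGU (Cys): 17.5 per 1000.
Codon 4 UGU (Cys): 17.5 per 1000.
Codon 5 CUA (Leu): 36.0 per 1000.
Codon 6 AGU (Ser): 20.0 per 1000.
Lowest frequency is 4.7 at codon 1.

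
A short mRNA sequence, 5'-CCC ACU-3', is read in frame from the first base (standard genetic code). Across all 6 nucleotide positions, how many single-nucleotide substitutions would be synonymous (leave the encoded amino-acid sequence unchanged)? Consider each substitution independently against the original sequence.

6

Codon 1 (CCC, Pro): 3 synonymous substitutions.
Codon 2 (ACU, Thr): 3 synonymous substitutions.
Total: 3 + 3 = 6.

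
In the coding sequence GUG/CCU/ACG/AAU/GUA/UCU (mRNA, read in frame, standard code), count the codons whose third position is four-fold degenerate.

5

Codon 1 GUG (Val): third position 4-fold.
Codon 2 CCU (Pro): third position 4-fold.
Codon 3 ACG (Thr): third position 4-fold.
Codon 4 AAU (Asn): third position 2-fold.
Codon 5 GUA (Val): third position 4-fold.
Codon 6 UCU (Ser): third position 4-fold.
Four-fold degenerate third positions: 5.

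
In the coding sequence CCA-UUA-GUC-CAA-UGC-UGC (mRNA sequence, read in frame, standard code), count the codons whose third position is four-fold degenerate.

2

Codon 1 CCA (Pro): third position 4-fold.
Codon 2 UUA (Leu): third position 2-fold.
Codon 3 GUC (Val): third position 4-fold.
Codon 4 CAA (Gln): third position 2-fold.
Codon 5 UGC (Cys): third position 2-fold.
Codon 6 UGC (Cys): third position 2-fold.
Four-fold degenerate third positions: 2.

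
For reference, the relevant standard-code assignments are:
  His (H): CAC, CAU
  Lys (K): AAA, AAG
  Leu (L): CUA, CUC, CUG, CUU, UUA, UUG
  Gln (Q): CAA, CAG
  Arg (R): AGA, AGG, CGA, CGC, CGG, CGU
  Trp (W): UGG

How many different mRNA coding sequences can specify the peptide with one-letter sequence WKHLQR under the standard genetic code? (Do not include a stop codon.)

288

Trp: 1 codon.
Lys: 2 codons.
His: 2 codons.
Leu: 6 codons.
Gln: 2 codons.
Arg: 6 codons.
1 × 2 × 2 × 6 × 2 × 6 = 288.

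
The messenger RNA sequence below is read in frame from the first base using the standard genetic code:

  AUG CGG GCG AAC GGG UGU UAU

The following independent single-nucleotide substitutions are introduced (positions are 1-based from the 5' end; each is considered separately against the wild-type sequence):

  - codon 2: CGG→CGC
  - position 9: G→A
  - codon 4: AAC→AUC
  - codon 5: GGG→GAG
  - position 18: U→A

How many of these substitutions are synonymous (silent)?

2

Codon 2: CGG (Arg) → CGC (Arg) — synonymous.
Codon 3: GCG (Ala) → GCA (Ala) — synonymous.
Codon 4: AAC (Asn) → AUC (Ile) — missense.
Codon 5: GGG (Gly) → GAG (Glu) — missense.
Codon 6: UGU (Cys) → UGA (Stop) — nonsense.
Synonymous: 2 of 5.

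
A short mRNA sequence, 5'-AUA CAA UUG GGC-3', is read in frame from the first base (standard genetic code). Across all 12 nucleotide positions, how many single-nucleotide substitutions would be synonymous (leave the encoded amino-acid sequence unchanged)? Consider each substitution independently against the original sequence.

Codon 1 (AUA, Ile): 2 synonymous substitutions.
Codon 2 (CAA, Gln): 1 synonymous substitution.
Codon 3 (UUG, Leu): 2 synonymous substitutions.
Codon 4 (GGC, Gly): 3 synonymous substitutions.
Total: 2 + 1 + 2 + 3 = 8.

8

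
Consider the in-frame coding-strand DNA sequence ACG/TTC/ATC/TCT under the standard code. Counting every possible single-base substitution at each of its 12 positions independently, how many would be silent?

Codon 1 (ACG, Thr): 3 synonymous substitutions.
Codon 2 (TTC, Phe): 1 synonymous substitution.
Codon 3 (ATC, Ile): 2 synonymous substitutions.
Codon 4 (TCT, Ser): 3 synonymous substitutions.
Total: 3 + 1 + 2 + 3 = 9.

9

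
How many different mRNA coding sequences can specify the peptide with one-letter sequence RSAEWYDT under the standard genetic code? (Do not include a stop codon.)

Arg: 6 codons.
Ser: 6 codons.
Ala: 4 codons.
Glu: 2 codons.
Trp: 1 codon.
Tyr: 2 codons.
Asp: 2 codons.
Thr: 4 codons.
6 × 6 × 4 × 2 × 1 × 2 × 2 × 4 = 4608.

4608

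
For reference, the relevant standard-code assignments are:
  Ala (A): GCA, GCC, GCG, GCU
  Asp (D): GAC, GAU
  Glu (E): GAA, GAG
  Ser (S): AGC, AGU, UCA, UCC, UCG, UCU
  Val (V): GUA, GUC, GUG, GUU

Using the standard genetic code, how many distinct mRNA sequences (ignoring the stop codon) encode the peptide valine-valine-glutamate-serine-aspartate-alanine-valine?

Val: 4 codons.
Val: 4 codons.
Glu: 2 codons.
Ser: 6 codons.
Asp: 2 codons.
Ala: 4 codons.
Val: 4 codons.
4 × 4 × 2 × 6 × 2 × 4 × 4 = 6144.

6144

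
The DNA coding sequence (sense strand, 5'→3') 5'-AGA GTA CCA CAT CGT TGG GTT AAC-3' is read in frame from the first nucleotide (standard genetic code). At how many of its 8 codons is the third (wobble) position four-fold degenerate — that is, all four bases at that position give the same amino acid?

4

Codon 1 AGA (Arg): third position 2-fold.
Codon 2 GTA (Val): third position 4-fold.
Codon 3 CCA (Pro): third position 4-fold.
Codon 4 CAT (His): third position 2-fold.
Codon 5 CGT (Arg): third position 4-fold.
Codon 6 TGG (Trp): third position 1-fold.
Codon 7 GTT (Val): third position 4-fold.
Codon 8 AAC (Asn): third position 2-fold.
Four-fold degenerate third positions: 4.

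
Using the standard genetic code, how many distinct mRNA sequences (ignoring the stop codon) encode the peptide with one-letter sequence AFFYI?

Ala: 4 codons.
Phe: 2 codons.
Phe: 2 codons.
Tyr: 2 codons.
Ile: 3 codons.
4 × 2 × 2 × 2 × 3 = 96.

96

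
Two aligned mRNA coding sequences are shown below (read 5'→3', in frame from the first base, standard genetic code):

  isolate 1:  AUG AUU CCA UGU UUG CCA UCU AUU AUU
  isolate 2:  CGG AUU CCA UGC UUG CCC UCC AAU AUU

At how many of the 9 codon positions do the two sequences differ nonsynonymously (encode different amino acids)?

2

Codon 1: AUG Met / CGG Arg — nonsynonymous.
Codon 2: AUU Ile / AUU Ile — identical.
Codon 3: CCA Pro / CCA Pro — identical.
Codon 4: UGU Cys / UGC Cys — synonymous.
Codon 5: UUG Leu / UUG Leu — identical.
Codon 6: CCA Pro / CCC Pro — synonymous.
Codon 7: UCU Ser / UCC Ser — synonymous.
Codon 8: AUU Ile / AAU Asn — nonsynonymous.
Codon 9: AUU Ile / AUU Ile — identical.
Nonsynonymous differences: 2.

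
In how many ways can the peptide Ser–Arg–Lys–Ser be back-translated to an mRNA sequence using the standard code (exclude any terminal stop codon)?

Ser: 6 codons.
Arg: 6 codons.
Lys: 2 codons.
Ser: 6 codons.
6 × 6 × 2 × 6 = 432.

432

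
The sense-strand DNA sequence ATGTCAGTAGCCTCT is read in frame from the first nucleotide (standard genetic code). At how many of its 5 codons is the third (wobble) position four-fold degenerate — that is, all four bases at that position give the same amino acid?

4

Codon 1 ATG (Met): third position 1-fold.
Codon 2 TCA (Ser): third position 4-fold.
Codon 3 GTA (Val): third position 4-fold.
Codon 4 GCC (Ala): third position 4-fold.
Codon 5 TCT (Ser): third position 4-fold.
Four-fold degenerate third positions: 4.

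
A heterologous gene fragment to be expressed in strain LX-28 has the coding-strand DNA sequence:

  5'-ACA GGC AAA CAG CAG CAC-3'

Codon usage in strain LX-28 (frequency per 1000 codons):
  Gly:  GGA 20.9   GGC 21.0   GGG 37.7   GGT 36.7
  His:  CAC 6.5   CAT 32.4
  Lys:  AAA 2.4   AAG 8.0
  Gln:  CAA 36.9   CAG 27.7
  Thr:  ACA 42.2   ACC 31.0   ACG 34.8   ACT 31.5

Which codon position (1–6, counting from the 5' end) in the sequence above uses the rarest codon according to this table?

Codon 1 ACA (Thr): 42.2 per 1000.
Codon 2 GGC (Gly): 21.0 per 1000.
Codon 3 AAA (Lys): 2.4 per 1000.
Codon 4 CAG (Gln): 27.7 per 1000.
Codon 5 CAG (Gln): 27.7 per 1000.
Codon 6 CAC (His): 6.5 per 1000.
Lowest frequency is 2.4 at codon 3.

3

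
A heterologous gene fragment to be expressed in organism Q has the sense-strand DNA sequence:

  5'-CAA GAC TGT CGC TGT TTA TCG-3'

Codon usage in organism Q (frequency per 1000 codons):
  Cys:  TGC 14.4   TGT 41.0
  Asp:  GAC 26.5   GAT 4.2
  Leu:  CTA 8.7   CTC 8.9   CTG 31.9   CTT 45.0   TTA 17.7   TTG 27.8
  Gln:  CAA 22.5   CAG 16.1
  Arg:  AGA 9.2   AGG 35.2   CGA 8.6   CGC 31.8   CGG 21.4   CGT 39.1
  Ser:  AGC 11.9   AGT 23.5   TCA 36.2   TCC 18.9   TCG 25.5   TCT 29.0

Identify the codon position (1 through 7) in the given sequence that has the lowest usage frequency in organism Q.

Codon 1 CAA (Gln): 22.5 per 1000.
Codon 2 GAC (Asp): 26.5 per 1000.
Codon 3 TGT (Cys): 41.0 per 1000.
Codon 4 CGC (Arg): 31.8 per 1000.
Codon 5 TGT (Cys): 41.0 per 1000.
Codon 6 TTA (Leu): 17.7 per 1000.
Codon 7 TCG (Ser): 25.5 per 1000.
Lowest frequency is 17.7 at codon 6.

6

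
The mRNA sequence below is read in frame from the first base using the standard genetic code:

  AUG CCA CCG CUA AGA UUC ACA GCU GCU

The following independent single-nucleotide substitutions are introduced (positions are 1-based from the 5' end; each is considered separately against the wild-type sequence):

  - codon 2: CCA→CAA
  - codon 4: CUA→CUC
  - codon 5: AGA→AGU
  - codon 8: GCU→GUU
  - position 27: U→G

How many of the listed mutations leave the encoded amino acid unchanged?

2

Codon 2: CCA (Pro) → CAA (Gln) — missense.
Codon 4: CUA (Leu) → CUC (Leu) — synonymous.
Codon 5: AGA (Arg) → AGU (Ser) — missense.
Codon 8: GCU (Ala) → GUU (Val) — missense.
Codon 9: GCU (Ala) → GCG (Ala) — synonymous.
Synonymous: 2 of 5.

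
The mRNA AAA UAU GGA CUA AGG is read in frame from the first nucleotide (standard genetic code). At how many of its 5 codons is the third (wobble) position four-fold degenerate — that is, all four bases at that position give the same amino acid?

2

Codon 1 AAA (Lys): third position 2-fold.
Codon 2 UAU (Tyr): third position 2-fold.
Codon 3 GGA (Gly): third position 4-fold.
Codon 4 CUA (Leu): third position 4-fold.
Codon 5 AGG (Arg): third position 2-fold.
Four-fold degenerate third positions: 2.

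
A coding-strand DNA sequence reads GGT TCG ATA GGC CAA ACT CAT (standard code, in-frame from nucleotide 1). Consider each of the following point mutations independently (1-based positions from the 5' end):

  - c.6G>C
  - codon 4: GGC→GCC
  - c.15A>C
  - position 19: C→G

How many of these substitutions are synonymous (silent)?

1

Codon 2: TCG (Ser) → TCC (Ser) — synonymous.
Codon 4: GGC (Gly) → GCC (Ala) — missense.
Codon 5: CAA (Gln) → CAC (His) — missense.
Codon 7: CAT (His) → GAT (Asp) — missense.
Synonymous: 1 of 4.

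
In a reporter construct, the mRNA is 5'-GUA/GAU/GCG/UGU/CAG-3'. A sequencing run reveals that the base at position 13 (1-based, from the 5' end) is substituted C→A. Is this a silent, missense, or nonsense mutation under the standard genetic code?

Position 13 falls in codon 5: CAG → Gln.
After the substitution the codon is AAG → Lys.
Gln ≠ Lys, so this is a missense mutation.

missense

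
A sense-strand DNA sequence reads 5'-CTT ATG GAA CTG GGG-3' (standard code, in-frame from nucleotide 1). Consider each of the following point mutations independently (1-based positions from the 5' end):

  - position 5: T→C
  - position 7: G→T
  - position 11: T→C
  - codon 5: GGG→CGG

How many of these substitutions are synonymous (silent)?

Codon 2: ATG (Met) → ACG (Thr) — missense.
Codon 3: GAA (Glu) → TAA (Stop) — nonsense.
Codon 4: CTG (Leu) → CCG (Pro) — missense.
Codon 5: GGG (Gly) → CGG (Arg) — missense.
Synonymous: 0 of 4.

0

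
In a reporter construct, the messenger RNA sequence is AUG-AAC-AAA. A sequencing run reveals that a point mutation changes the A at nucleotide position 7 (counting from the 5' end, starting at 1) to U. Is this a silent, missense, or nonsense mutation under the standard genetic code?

nonsense

Position 7 falls in codon 3: AAA → Lys.
After the substitution the codon is UAA → Stop.
The new codon is a stop codon, so this is a nonsense mutation.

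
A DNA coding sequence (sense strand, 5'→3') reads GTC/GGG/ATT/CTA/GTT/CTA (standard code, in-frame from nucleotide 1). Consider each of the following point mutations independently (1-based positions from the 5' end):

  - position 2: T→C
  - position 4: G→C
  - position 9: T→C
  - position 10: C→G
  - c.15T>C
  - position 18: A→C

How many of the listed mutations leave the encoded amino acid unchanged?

3

Codon 1: GTC (Val) → GCC (Ala) — missense.
Codon 2: GGG (Gly) → CGG (Arg) — missense.
Codon 3: ATT (Ile) → ATC (Ile) — synonymous.
Codon 4: CTA (Leu) → GTA (Val) — missense.
Codon 5: GTT (Val) → GTC (Val) — synonymous.
Codon 6: CTA (Leu) → CTC (Leu) — synonymous.
Synonymous: 3 of 6.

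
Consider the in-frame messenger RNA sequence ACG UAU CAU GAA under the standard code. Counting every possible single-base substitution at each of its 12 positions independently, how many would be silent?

6

Codon 1 (ACG, Thr): 3 synonymous substitutions.
Codon 2 (UAU, Tyr): 1 synonymous substitution.
Codon 3 (CAU, His): 1 synonymous substitution.
Codon 4 (GAA, Glu): 1 synonymous substitution.
Total: 3 + 1 + 1 + 1 = 6.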